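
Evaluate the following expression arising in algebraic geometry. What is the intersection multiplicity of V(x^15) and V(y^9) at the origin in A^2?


The intersection multiplicity of V(x^a) and V(y^b) at the origin is:
I(O; V(x^15), V(y^9)) = dim_k(k[x,y]/(x^15, y^9))
A basis for k[x,y]/(x^15, y^9) is the set of monomials x^i * y^j
where 0 <= i < 15 and 0 <= j < 9.
The number of such monomials is 15 * 9 = 135

135


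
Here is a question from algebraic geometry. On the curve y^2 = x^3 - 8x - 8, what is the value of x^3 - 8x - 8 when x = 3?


Compute x^3 - 8x - 8 at x = 3:
x^3 = 3^3 = 27
(-8)*x = (-8)*3 = -24
Sum: 27 - 24 - 8 = -5

-5


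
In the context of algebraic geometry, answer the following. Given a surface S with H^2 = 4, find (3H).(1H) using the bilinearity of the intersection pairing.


Using bilinearity of the intersection pairing on a surface S:
(aH).(bH) = ab * (H.H)
We have H^2 = 4.
D.E = (3H).(1H) = 3*1*4
= 3*4
= 12

12


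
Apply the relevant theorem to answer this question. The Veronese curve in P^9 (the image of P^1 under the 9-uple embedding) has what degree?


The rational normal curve in P^9 is the image of P^1 under the 9-uple Veronese.
A general hyperplane in P^9 pulls back to a degree-9 form on P^1, which has 9 zeros,
so the curve meets a general hyperplane in 9 points. Degree = 9.

9


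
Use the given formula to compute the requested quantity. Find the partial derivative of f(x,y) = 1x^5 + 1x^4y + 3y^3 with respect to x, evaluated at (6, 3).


df/dx = 5*1*x^4 + 4*1*x^3*y
At (6,3): 5*1*6^4 + 4*1*6^3*3
= 6480 + 2592
= 9072

9072


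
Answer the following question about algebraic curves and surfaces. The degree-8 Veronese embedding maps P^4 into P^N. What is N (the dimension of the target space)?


The Veronese embedding v_d: P^n -> P^N maps each point to all
degree-d monomials in n+1 homogeneous coordinates.
N = C(n+d, d) - 1
N = C(4+8, 8) - 1
N = C(12, 8) - 1
C(12, 8) = 495
N = 495 - 1 = 494

494


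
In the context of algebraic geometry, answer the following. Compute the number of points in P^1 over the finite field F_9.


P^1(F_9) has (q^(n+1) - 1)/(q - 1) points.
= 9^1 + 9^0
= 9 + 1
= 10

10


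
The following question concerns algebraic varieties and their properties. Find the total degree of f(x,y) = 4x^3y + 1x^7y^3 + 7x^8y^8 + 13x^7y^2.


Examine each term for its total degree (sum of exponents).
  Term '4x^3y' has total degree 3+1 = 4.
  Term '1x^7y^3' has total degree 7+3 = 10.
  Term '7x^8y^8' has total degree 8+8 = 16.
  Term '13x^7y^2' has total degree 7+2 = 9.
The maximum total degree among all terms is 16.

16


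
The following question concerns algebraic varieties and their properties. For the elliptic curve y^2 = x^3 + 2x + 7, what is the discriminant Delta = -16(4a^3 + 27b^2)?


Compute each component:
4a^3 = 4*2^3 = 4*8 = 32
27b^2 = 27*7^2 = 27*49 = 1323
4a^3 + 27b^2 = 32 + 1323 = 1355
Delta = -16*1355 = -21680

-21680


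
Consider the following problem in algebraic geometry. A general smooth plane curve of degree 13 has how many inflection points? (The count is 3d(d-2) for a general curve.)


For a general smooth plane curve C of degree d, the inflection points are
the intersection of C with its Hessian curve, which has degree 3(d-2).
By Bezout, the total intersection number is d * 3(d-2) = 13 * 33 = 429.
For a general curve every flex is ordinary, so each contributes
multiplicity 1 to C·Hess(C), and the number of distinct inflection
points is 3d(d-2).
Inflection points = 3*13*(13-2) = 3*13*11 = 429

429


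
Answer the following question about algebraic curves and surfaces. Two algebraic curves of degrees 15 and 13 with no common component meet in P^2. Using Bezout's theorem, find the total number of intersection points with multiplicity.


Bezout's theorem states the intersection count equals the product of degrees.
Intersection count = 15 * 13 = 195

195


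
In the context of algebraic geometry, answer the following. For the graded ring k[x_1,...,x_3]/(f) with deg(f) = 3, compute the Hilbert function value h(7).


For R = k[x_1,...,x_n]/(f) with f homogeneous of degree e:
The Hilbert series is (1 - t^e)/(1 - t)^n.
So h(d) = C(d+n-1, n-1) - C(d-e+n-1, n-1) for d >= e.
With n=3, e=3, d=7:
C(7+3-1, 3-1) = C(9, 2) = 36
C(7-3+3-1, 3-1) = C(6, 2) = 15
h(7) = 36 - 15 = 21

21


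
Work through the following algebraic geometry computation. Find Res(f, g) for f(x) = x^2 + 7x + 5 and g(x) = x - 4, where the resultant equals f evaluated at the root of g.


For Res(f, x - c), we evaluate f at x = c.
f(4) = 4^2 + 7*4 + 5
= 16 + 28 + 5
= 44 + 5 = 49
Res(f, g) = 49

49


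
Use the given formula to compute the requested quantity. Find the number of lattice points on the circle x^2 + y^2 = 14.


Systematically check integer values of x where x^2 <= 14.
For each valid x, check if 14 - x^2 is a perfect square.
Total integer solutions found: 0

0


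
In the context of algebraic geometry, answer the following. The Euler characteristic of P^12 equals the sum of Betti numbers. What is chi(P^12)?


The complex projective space P^12 has one cell in each even real dimension 0, 2, ..., 24.
The cohomology groups are H^{2k}(P^12) = Z for k = 0,...,12, and 0 otherwise.
Euler characteristic = sum of Betti numbers = 1 per even-dimensional cohomology group.
chi(P^12) = 12 + 1 = 13

13


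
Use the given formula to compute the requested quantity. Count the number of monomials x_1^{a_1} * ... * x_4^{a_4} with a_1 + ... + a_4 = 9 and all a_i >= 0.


The number of degree-9 monomials in 4 variables is C(d+n-1, n-1).
= C(9+4-1, 4-1) = C(12, 3)
= 220

220


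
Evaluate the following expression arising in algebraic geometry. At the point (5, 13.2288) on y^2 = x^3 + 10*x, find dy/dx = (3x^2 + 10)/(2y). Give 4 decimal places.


Using implicit differentiation of y^2 = x^3 + 10*x:
2y * dy/dx = 3x^2 + 10
dy/dx = (3x^2 + 10)/(2y)
Numerator: 3*5^2 + 10 = 85
Denominator: 2*13.2288 = 26.4576
dy/dx = 85/26.4576 = 3.2127

3.2127


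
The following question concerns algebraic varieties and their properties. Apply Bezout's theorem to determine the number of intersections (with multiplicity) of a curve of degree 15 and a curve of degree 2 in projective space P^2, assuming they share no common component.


Bezout's theorem states the intersection count equals the product of degrees.
Intersection count = 15 * 2 = 30

30


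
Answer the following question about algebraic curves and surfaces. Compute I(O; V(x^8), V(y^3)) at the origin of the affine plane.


The intersection multiplicity of V(x^a) and V(y^b) at the origin is:
I(O; V(x^8), V(y^3)) = dim_k(k[x,y]/(x^8, y^3))
A basis for k[x,y]/(x^8, y^3) is the set of monomials x^i * y^j
where 0 <= i < 8 and 0 <= j < 3.
The number of such monomials is 8 * 3 = 24

24


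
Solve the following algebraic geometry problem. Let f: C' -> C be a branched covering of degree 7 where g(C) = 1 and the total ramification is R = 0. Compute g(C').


Riemann-Hurwitz formula: 2g' - 2 = d(2g - 2) + R
Given: d = 7, g = 1, R = 0
2g' - 2 = 7*(2*1 - 2) + 0
2g' - 2 = 7*0 + 0
2g' - 2 = 0 + 0 = 0
2g' = 2
g' = 1

1


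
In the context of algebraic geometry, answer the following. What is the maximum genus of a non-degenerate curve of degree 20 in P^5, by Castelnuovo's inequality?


Castelnuovo's bound: write d - 1 = m(r-1) + epsilon with 0 <= epsilon < r-1.
d - 1 = 20 - 1 = 19
r - 1 = 5 - 1 = 4
19 = 4*4 + 3, so m = 4, epsilon = 3
pi(d, r) = m(m-1)(r-1)/2 + m*epsilon
= 4*3*4/2 + 4*3
= 48/2 + 12
= 24 + 12 = 36

36


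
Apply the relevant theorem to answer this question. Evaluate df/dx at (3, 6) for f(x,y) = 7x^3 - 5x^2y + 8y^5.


df/dx = 3*7*x^2 + 2*(-5)*x^1*y
At (3,6): 3*7*3^2 + 2*(-5)*3^1*6
= 189 - 180
= 9

9


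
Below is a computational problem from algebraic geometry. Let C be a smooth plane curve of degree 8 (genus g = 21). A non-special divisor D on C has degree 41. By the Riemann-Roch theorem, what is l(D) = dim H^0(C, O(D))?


First, compute the genus of a smooth plane curve of degree 8:
g = (d-1)(d-2)/2 = (8-1)(8-2)/2 = 21
For a non-special divisor D (i.e., h^1(D) = 0), Riemann-Roch gives:
l(D) = deg(D) - g + 1
Since deg(D) = 41 >= 2g - 1 = 41, D is non-special.
l(D) = 41 - 21 + 1 = 21

21


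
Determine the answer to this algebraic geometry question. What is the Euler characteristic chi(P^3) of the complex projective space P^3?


The complex projective space P^3 has one cell in each even real dimension 0, 2, ..., 6.
The cohomology groups are H^{2k}(P^3) = Z for k = 0,...,3, and 0 otherwise.
Euler characteristic = sum of Betti numbers = 1 per even-dimensional cohomology group.
chi(P^3) = 3 + 1 = 4

4


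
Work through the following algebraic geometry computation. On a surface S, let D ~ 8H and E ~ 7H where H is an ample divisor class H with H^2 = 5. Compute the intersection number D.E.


Using bilinearity of the intersection pairing on a surface S:
(aH).(bH) = ab * (H.H)
We have H^2 = 5.
D.E = (8H).(7H) = 8*7*5
= 56*5
= 280

280


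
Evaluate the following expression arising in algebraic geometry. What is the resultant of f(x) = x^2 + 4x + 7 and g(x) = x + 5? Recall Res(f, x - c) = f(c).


For Res(f, x - c), we evaluate f at x = c.
f(-5) = (-5)^2 + 4*(-5) + 7
= 25 - 20 + 7
= 5 + 7 = 12
Res(f, g) = 12

12


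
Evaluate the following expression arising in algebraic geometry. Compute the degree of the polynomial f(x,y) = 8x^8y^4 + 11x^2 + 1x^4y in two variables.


Examine each term for its total degree (sum of exponents).
  Term '8x^8y^4' has total degree 8+4 = 12.
  Term '11x^2' has total degree 2+0 = 2.
  Term '1x^4y' has total degree 4+1 = 5.
The maximum total degree among all terms is 12.

12


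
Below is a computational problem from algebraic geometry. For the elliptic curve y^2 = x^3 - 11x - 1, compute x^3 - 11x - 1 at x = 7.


Compute x^3 - 11x - 1 at x = 7:
x^3 = 7^3 = 343
(-11)*x = (-11)*7 = -77
Sum: 343 - 77 - 1 = 265

265


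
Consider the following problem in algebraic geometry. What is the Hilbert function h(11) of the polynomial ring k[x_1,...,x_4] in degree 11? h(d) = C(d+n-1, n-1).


The Hilbert function for the polynomial ring in 4 variables is:
h(d) = C(d+n-1, n-1)
h(11) = C(11+4-1, 4-1) = C(14, 3)
= 14! / (3! * 11!)
= 364

364


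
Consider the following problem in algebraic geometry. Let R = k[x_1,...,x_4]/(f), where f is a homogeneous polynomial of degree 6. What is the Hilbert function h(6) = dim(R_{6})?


For R = k[x_1,...,x_n]/(f) with f homogeneous of degree e:
The Hilbert series is (1 - t^e)/(1 - t)^n.
So h(d) = C(d+n-1, n-1) - C(d-e+n-1, n-1) for d >= e.
With n=4, e=6, d=6:
C(6+4-1, 4-1) = C(9, 3) = 84
C(6-6+4-1, 4-1) = C(3, 3) = 1
h(6) = 84 - 1 = 83

83


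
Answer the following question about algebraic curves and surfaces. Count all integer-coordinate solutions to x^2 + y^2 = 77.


Systematically check integer values of x where x^2 <= 77.
For each valid x, check if 77 - x^2 is a perfect square.
Total integer solutions found: 0

0


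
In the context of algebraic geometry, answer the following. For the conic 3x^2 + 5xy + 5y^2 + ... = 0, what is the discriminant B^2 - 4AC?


The discriminant of a conic Ax^2 + Bxy + Cy^2 + ... = 0 is B^2 - 4AC.
B^2 = 5^2 = 25
4AC = 4*3*5 = 60
Discriminant = 25 - 60 = -35

-35


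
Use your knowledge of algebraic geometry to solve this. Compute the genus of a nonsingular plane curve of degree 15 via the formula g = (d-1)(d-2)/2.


Using the genus formula for smooth plane curves:
g = (d-1)(d-2)/2
g = (15-1)(15-2)/2
g = 14*13/2
g = 182/2 = 91

91


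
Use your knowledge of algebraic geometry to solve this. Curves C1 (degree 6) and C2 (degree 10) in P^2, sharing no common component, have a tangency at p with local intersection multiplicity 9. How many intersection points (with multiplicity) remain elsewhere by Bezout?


By Bezout's theorem, the total intersection number is d1 * d2.
Total = 6 * 10 = 60
Intersection multiplicity at p = 9
Remaining intersections = 60 - 9 = 51

51


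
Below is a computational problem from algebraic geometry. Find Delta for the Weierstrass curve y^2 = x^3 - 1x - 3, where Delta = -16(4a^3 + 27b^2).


Compute each component:
4a^3 = 4*(-1)^3 = 4*(-1) = -4
27b^2 = 27*(-3)^2 = 27*9 = 243
4a^3 + 27b^2 = -4 + 243 = 239
Delta = -16*239 = -3824

-3824


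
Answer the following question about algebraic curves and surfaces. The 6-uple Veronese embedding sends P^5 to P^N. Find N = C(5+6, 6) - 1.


The Veronese embedding v_d: P^n -> P^N maps each point to all
degree-d monomials in n+1 homogeneous coordinates.
N = C(n+d, d) - 1
N = C(5+6, 6) - 1
N = C(11, 6) - 1
C(11, 6) = 462
N = 462 - 1 = 461

461


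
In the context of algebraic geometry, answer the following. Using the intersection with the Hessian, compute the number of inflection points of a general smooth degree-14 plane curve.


For a general smooth plane curve C of degree d, the inflection points are
the intersection of C with its Hessian curve, which has degree 3(d-2).
By Bezout, the total intersection number is d * 3(d-2) = 14 * 36 = 504.
For a general curve every flex is ordinary, so each contributes
multiplicity 1 to C·Hess(C), and the number of distinct inflection
points is 3d(d-2).
Inflection points = 3*14*(14-2) = 3*14*12 = 504

504


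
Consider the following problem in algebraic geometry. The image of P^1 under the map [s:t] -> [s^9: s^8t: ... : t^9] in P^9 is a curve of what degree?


The rational normal curve in P^9 is the image of P^1 under the 9-uple Veronese.
A general hyperplane in P^9 pulls back to a degree-9 form on P^1, which has 9 zeros,
so the curve meets a general hyperplane in 9 points. Degree = 9.

9


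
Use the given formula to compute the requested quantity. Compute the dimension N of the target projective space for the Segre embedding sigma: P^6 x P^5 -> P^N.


The Segre embedding maps P^m x P^n into P^N via
all products of coordinates from each factor.
N = (m+1)(n+1) - 1
N = (6+1)(5+1) - 1
N = 7*6 - 1
N = 42 - 1 = 41

41


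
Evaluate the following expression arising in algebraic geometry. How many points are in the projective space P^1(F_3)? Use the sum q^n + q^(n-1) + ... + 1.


P^1(F_3) has (q^(n+1) - 1)/(q - 1) points.
= 3^1 + 3^0
= 3 + 1
= 4

4


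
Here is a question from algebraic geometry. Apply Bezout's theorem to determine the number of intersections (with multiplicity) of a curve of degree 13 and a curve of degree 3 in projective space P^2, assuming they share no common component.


Bezout's theorem states the intersection count equals the product of degrees.
Intersection count = 13 * 3 = 39

39


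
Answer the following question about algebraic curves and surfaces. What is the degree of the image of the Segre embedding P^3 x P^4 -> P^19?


The degree of the Segre variety P^3 x P^4 is C(m+n, m).
= C(7, 3)
= 35

35


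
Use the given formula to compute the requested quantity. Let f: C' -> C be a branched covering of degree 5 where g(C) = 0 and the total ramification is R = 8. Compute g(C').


Riemann-Hurwitz formula: 2g' - 2 = d(2g - 2) + R
Given: d = 5, g = 0, R = 8
2g' - 2 = 5*(2*0 - 2) + 8
2g' - 2 = 5*(-2) + 8
2g' - 2 = -10 + 8 = -2
2g' = 0
g' = 0

0


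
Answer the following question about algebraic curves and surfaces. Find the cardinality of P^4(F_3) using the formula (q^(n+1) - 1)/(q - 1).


P^4(F_3) has (q^(n+1) - 1)/(q - 1) points.
= 3^4 + 3^3 + 3^2 + 3^1 + 3^0
= 81 + 27 + 9 + 3 + 1
= 121

121


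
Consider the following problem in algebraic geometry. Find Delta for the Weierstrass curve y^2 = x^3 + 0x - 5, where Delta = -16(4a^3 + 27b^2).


Compute each component:
4a^3 = 4*0^3 = 4*0 = 0
27b^2 = 27*(-5)^2 = 27*25 = 675
4a^3 + 27b^2 = 0 + 675 = 675
Delta = -16*675 = -10800

-10800


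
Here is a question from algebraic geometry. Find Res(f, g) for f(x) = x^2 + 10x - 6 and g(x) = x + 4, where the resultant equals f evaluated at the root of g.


For Res(f, x - c), we evaluate f at x = c.
f(-4) = (-4)^2 + 10*(-4) - 6
= 16 - 40 - 6
= -24 - 6 = -30
Res(f, g) = -30

-30


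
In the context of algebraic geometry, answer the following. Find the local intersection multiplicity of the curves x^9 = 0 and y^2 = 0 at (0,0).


The intersection multiplicity of V(x^a) and V(y^b) at the origin is:
I(O; V(x^9), V(y^2)) = dim_k(k[x,y]/(x^9, y^2))
A basis for k[x,y]/(x^9, y^2) is the set of monomials x^i * y^j
where 0 <= i < 9 and 0 <= j < 2.
The number of such monomials is 9 * 2 = 18

18


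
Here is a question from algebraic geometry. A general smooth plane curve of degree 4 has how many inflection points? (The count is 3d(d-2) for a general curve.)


For a general smooth plane curve C of degree d, the inflection points are
the intersection of C with its Hessian curve, which has degree 3(d-2).
By Bezout, the total intersection number is d * 3(d-2) = 4 * 6 = 24.
For a general curve every flex is ordinary, so each contributes
multiplicity 1 to C·Hess(C), and the number of distinct inflection
points is 3d(d-2).
Inflection points = 3*4*(4-2) = 3*4*2 = 24

24


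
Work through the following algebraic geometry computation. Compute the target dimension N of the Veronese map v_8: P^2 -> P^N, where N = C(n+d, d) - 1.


The Veronese embedding v_d: P^n -> P^N maps each point to all
degree-d monomials in n+1 homogeneous coordinates.
N = C(n+d, d) - 1
N = C(2+8, 8) - 1
N = C(10, 8) - 1
C(10, 8) = 45
N = 45 - 1 = 44

44


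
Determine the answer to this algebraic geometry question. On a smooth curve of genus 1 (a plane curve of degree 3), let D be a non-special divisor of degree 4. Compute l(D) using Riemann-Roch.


First, compute the genus of a smooth plane curve of degree 3:
g = (d-1)(d-2)/2 = (3-1)(3-2)/2 = 1
For a non-special divisor D (i.e., h^1(D) = 0), Riemann-Roch gives:
l(D) = deg(D) - g + 1
Since deg(D) = 4 >= 2g - 1 = 1, D is non-special.
l(D) = 4 - 1 + 1 = 4

4


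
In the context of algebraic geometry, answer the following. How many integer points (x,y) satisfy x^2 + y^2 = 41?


Systematically check integer values of x where x^2 <= 41.
For each valid x, check if 41 - x^2 is a perfect square.
x=4: 41 - 16 = 25, sqrt = 5 (valid)
x=5: 41 - 25 = 16, sqrt = 4 (valid)
Total integer solutions found: 8

8


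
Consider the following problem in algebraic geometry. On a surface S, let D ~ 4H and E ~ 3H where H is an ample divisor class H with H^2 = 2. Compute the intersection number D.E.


Using bilinearity of the intersection pairing on a surface S:
(aH).(bH) = ab * (H.H)
We have H^2 = 2.
D.E = (4H).(3H) = 4*3*2
= 12*2
= 24

24


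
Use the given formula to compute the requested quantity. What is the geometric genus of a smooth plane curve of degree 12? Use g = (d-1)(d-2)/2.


Using the genus formula for smooth plane curves:
g = (d-1)(d-2)/2
g = (12-1)(12-2)/2
g = 11*10/2
g = 110/2 = 55

55


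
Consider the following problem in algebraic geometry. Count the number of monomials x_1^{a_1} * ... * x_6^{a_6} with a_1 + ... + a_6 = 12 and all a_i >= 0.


The number of degree-12 monomials in 6 variables is C(d+n-1, n-1).
= C(12+6-1, 6-1) = C(17, 5)
= 6188

6188


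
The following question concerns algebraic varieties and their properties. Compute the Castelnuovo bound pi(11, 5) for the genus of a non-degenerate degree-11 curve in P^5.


Castelnuovo's bound: write d - 1 = m(r-1) + epsilon with 0 <= epsilon < r-1.
d - 1 = 11 - 1 = 10
r - 1 = 5 - 1 = 4
10 = 2*4 + 2, so m = 2, epsilon = 2
pi(d, r) = m(m-1)(r-1)/2 + m*epsilon
= 2*1*4/2 + 2*2
= 8/2 + 4
= 4 + 4 = 8

8


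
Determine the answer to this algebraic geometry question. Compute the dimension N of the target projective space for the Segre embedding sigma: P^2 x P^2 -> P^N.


The Segre embedding maps P^m x P^n into P^N via
all products of coordinates from each factor.
N = (m+1)(n+1) - 1
N = (2+1)(2+1) - 1
N = 3*3 - 1
N = 9 - 1 = 8

8


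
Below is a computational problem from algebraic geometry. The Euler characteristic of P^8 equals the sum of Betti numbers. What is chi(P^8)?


The complex projective space P^8 has one cell in each even real dimension 0, 2, ..., 16.
The cohomology groups are H^{2k}(P^8) = Z for k = 0,...,8, and 0 otherwise.
Euler characteristic = sum of Betti numbers = 1 per even-dimensional cohomology group.
chi(P^8) = 8 + 1 = 9

9


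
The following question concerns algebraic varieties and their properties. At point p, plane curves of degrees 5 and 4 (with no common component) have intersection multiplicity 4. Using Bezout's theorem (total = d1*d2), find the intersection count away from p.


By Bezout's theorem, the total intersection number is d1 * d2.
Total = 5 * 4 = 20
Intersection multiplicity at p = 4
Remaining intersections = 20 - 4 = 16

16


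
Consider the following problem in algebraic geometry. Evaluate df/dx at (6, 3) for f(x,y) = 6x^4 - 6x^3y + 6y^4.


df/dx = 4*6*x^3 + 3*(-6)*x^2*y
At (6,3): 4*6*6^3 + 3*(-6)*6^2*3
= 5184 - 1944
= 3240

3240


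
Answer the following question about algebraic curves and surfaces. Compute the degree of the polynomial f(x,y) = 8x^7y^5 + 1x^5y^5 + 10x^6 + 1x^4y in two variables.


Examine each term for its total degree (sum of exponents).
  Term '8x^7y^5' has total degree 7+5 = 12.
  Term '1x^5y^5' has total degree 5+5 = 10.
  Term '10x^6' has total degree 6+0 = 6.
  Term '1x^4y' has total degree 4+1 = 5.
The maximum total degree among all terms is 12.

12


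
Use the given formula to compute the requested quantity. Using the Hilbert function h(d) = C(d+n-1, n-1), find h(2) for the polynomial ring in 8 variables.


The Hilbert function for the polynomial ring in 8 variables is:
h(d) = C(d+n-1, n-1)
h(2) = C(2+8-1, 8-1) = C(9, 7)
= 9! / (7! * 2!)
= 36

36


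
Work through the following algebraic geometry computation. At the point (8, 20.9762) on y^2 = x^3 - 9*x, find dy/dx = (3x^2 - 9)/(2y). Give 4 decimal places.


Using implicit differentiation of y^2 = x^3 - 9*x:
2y * dy/dx = 3x^2 - 9
dy/dx = (3x^2 - 9)/(2y)
Numerator: 3*8^2 - 9 = 183
Denominator: 2*20.9762 = 41.9524
dy/dx = 183/41.9524 = 4.3621

4.3621


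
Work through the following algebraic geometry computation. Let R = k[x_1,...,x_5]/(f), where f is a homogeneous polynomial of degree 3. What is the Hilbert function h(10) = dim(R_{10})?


For R = k[x_1,...,x_n]/(f) with f homogeneous of degree e:
The Hilbert series is (1 - t^e)/(1 - t)^n.
So h(d) = C(d+n-1, n-1) - C(d-e+n-1, n-1) for d >= e.
With n=5, e=3, d=10:
C(10+5-1, 5-1) = C(14, 4) = 1001
C(10-3+5-1, 5-1) = C(11, 4) = 330
h(10) = 1001 - 330 = 671

671


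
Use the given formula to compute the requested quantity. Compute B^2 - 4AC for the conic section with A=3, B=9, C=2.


The discriminant of a conic Ax^2 + Bxy + Cy^2 + ... = 0 is B^2 - 4AC.
B^2 = 9^2 = 81
4AC = 4*3*2 = 24
Discriminant = 81 - 24 = 57

57


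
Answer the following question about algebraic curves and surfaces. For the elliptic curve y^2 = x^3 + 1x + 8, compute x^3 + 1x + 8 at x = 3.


Compute x^3 + 1x + 8 at x = 3:
x^3 = 3^3 = 27
1*x = 1*3 = 3
Sum: 27 + 3 + 8 = 38

38


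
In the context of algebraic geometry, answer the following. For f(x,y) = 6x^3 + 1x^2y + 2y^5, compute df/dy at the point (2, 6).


df/dy = 1*x^2 + 5*2*y^4
At (2,6): 1*2^2 + 5*2*6^4
= 4 + 12960
= 12964

12964


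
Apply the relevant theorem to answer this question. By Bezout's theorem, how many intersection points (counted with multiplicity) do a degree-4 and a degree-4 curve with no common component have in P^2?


Bezout's theorem states the intersection count equals the product of degrees.
Intersection count = 4 * 4 = 16

16


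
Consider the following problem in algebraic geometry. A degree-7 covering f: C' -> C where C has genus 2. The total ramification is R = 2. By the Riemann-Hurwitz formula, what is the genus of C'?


Riemann-Hurwitz formula: 2g' - 2 = d(2g - 2) + R
Given: d = 7, g = 2, R = 2
2g' - 2 = 7*(2*2 - 2) + 2
2g' - 2 = 7*2 + 2
2g' - 2 = 14 + 2 = 16
2g' = 18
g' = 9

9


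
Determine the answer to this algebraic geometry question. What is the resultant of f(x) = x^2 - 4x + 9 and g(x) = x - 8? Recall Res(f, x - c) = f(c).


For Res(f, x - c), we evaluate f at x = c.
f(8) = 8^2 - 4*8 + 9
= 64 - 32 + 9
= 32 + 9 = 41
Res(f, g) = 41

41


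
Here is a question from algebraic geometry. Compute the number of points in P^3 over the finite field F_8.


P^3(F_8) has (q^(n+1) - 1)/(q - 1) points.
= 8^3 + 8^2 + 8^1 + 8^0
= 512 + 64 + 8 + 1
= 585

585


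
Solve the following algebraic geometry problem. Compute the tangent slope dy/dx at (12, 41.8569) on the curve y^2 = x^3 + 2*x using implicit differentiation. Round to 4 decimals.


Using implicit differentiation of y^2 = x^3 + 2*x:
2y * dy/dx = 3x^2 + 2
dy/dx = (3x^2 + 2)/(2y)
Numerator: 3*12^2 + 2 = 434
Denominator: 2*41.8569 = 83.7138
dy/dx = 434/83.7138 = 5.1843

5.1843


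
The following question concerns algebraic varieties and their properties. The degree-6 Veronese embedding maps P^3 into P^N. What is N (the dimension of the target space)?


The Veronese embedding v_d: P^n -> P^N maps each point to all
degree-d monomials in n+1 homogeneous coordinates.
N = C(n+d, d) - 1
N = C(3+6, 6) - 1
N = C(9, 6) - 1
C(9, 6) = 84
N = 84 - 1 = 83

83


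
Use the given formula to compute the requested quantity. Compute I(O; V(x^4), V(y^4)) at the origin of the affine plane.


The intersection multiplicity of V(x^a) and V(y^b) at the origin is:
I(O; V(x^4), V(y^4)) = dim_k(k[x,y]/(x^4, y^4))
A basis for k[x,y]/(x^4, y^4) is the set of monomials x^i * y^j
where 0 <= i < 4 and 0 <= j < 4.
The number of such monomials is 4 * 4 = 16

16


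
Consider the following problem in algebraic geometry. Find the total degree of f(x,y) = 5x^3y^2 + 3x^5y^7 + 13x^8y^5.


Examine each term for its total degree (sum of exponents).
  Term '5x^3y^2' has total degree 3+2 = 5.
  Term '3x^5y^7' has total degree 5+7 = 12.
  Term '13x^8y^5' has total degree 8+5 = 13.
The maximum total degree among all terms is 13.

13


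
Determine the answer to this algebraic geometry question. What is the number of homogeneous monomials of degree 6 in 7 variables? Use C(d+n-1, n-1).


The number of degree-6 monomials in 7 variables is C(d+n-1, n-1).
= C(6+7-1, 7-1) = C(12, 6)
= 924

924


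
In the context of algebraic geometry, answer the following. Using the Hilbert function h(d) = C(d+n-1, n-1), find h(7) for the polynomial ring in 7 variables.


The Hilbert function for the polynomial ring in 7 variables is:
h(d) = C(d+n-1, n-1)
h(7) = C(7+7-1, 7-1) = C(13, 6)
= 13! / (6! * 7!)
= 1716

1716


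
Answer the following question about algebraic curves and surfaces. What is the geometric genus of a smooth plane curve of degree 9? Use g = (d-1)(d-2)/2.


Using the genus formula for smooth plane curves:
g = (d-1)(d-2)/2
g = (9-1)(9-2)/2
g = 8*7/2
g = 56/2 = 28

28


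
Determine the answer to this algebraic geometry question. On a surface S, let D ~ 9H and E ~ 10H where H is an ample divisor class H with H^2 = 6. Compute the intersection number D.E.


Using bilinearity of the intersection pairing on a surface S:
(aH).(bH) = ab * (H.H)
We have H^2 = 6.
D.E = (9H).(10H) = 9*10*6
= 90*6
= 540

540


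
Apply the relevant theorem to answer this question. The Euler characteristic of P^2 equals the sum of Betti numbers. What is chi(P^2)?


The complex projective space P^2 has one cell in each even real dimension 0, 2, ..., 4.
The cohomology groups are H^{2k}(P^2) = Z for k = 0,...,2, and 0 otherwise.
Euler characteristic = sum of Betti numbers = 1 per even-dimensional cohomology group.
chi(P^2) = 2 + 1 = 3

3


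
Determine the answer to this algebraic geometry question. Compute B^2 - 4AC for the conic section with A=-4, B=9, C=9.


The discriminant of a conic Ax^2 + Bxy + Cy^2 + ... = 0 is B^2 - 4AC.
B^2 = 9^2 = 81
4AC = 4*(-4)*9 = -144
Discriminant = 81 + 144 = 225

225


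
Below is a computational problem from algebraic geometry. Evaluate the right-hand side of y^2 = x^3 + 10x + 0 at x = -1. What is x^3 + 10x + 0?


Compute x^3 + 10x + 0 at x = -1:
x^3 = (-1)^3 = -1
10*x = 10*(-1) = -10
Sum: -1 - 10 + 0 = -11

-11


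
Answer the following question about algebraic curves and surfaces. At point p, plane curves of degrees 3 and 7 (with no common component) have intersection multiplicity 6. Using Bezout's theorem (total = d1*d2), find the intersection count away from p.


By Bezout's theorem, the total intersection number is d1 * d2.
Total = 3 * 7 = 21
Intersection multiplicity at p = 6
Remaining intersections = 21 - 6 = 15

15


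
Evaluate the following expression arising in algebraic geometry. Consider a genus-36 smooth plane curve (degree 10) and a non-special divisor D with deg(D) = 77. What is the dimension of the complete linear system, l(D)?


First, compute the genus of a smooth plane curve of degree 10:
g = (d-1)(d-2)/2 = (10-1)(10-2)/2 = 36
For a non-special divisor D (i.e., h^1(D) = 0), Riemann-Roch gives:
l(D) = deg(D) - g + 1
Since deg(D) = 77 >= 2g - 1 = 71, D is non-special.
l(D) = 77 - 36 + 1 = 42

42


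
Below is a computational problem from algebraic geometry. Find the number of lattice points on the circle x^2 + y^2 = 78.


Systematically check integer values of x where x^2 <= 78.
For each valid x, check if 78 - x^2 is a perfect square.
Total integer solutions found: 0

0


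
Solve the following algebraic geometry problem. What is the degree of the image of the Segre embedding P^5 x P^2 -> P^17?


The degree of the Segre variety P^5 x P^2 is C(m+n, m).
= C(7, 5)
= 21

21


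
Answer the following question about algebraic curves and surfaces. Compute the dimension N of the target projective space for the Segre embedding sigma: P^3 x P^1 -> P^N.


The Segre embedding maps P^m x P^n into P^N via
all products of coordinates from each factor.
N = (m+1)(n+1) - 1
N = (3+1)(1+1) - 1
N = 4*2 - 1
N = 8 - 1 = 7

7


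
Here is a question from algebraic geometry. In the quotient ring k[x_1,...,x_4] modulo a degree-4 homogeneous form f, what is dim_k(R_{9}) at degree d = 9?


For R = k[x_1,...,x_n]/(f) with f homogeneous of degree e:
The Hilbert series is (1 - t^e)/(1 - t)^n.
So h(d) = C(d+n-1, n-1) - C(d-e+n-1, n-1) for d >= e.
With n=4, e=4, d=9:
C(9+4-1, 4-1) = C(12, 3) = 220
C(9-4+4-1, 4-1) = C(8, 3) = 56
h(9) = 220 - 56 = 164

164


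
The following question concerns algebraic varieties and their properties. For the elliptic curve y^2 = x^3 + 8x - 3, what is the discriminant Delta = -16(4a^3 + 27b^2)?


Compute each component:
4a^3 = 4*8^3 = 4*512 = 2048
27b^2 = 27*(-3)^2 = 27*9 = 243
4a^3 + 27b^2 = 2048 + 243 = 2291
Delta = -16*2291 = -36656

-36656


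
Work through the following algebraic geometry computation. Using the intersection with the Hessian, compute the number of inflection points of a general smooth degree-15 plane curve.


For a general smooth plane curve C of degree d, the inflection points are
the intersection of C with its Hessian curve, which has degree 3(d-2).
By Bezout, the total intersection number is d * 3(d-2) = 15 * 39 = 585.
For a general curve every flex is ordinary, so each contributes
multiplicity 1 to C·Hess(C), and the number of distinct inflection
points is 3d(d-2).
Inflection points = 3*15*(15-2) = 3*15*13 = 585

585


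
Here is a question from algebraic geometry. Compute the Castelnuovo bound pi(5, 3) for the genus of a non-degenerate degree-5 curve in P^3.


Castelnuovo's bound: write d - 1 = m(r-1) + epsilon with 0 <= epsilon < r-1.
d - 1 = 5 - 1 = 4
r - 1 = 3 - 1 = 2
4 = 2*2 + 0, so m = 2, epsilon = 0
pi(d, r) = m(m-1)(r-1)/2 + m*epsilon
= 2*1*2/2 + 2*0
= 4/2 + 0
= 2 + 0 = 2

2


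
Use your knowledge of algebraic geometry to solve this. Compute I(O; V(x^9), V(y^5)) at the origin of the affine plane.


The intersection multiplicity of V(x^a) and V(y^b) at the origin is:
I(O; V(x^9), V(y^5)) = dim_k(k[x,y]/(x^9, y^5))
A basis for k[x,y]/(x^9, y^5) is the set of monomials x^i * y^j
where 0 <= i < 9 and 0 <= j < 5.
The number of such monomials is 9 * 5 = 45

45


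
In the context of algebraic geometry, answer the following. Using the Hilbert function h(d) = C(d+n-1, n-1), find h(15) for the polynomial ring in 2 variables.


The Hilbert function for the polynomial ring in 2 variables is:
h(d) = C(d+n-1, n-1)
h(15) = C(15+2-1, 2-1) = C(16, 1)
= 16! / (1! * 15!)
= 16

16


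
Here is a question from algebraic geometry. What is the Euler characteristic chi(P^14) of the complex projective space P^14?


The complex projective space P^14 has one cell in each even real dimension 0, 2, ..., 28.
The cohomology groups are H^{2k}(P^14) = Z for k = 0,...,14, and 0 otherwise.
Euler characteristic = sum of Betti numbers = 1 per even-dimensional cohomology group.
chi(P^14) = 14 + 1 = 15

15


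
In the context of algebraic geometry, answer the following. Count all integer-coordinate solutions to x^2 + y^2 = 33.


Systematically check integer values of x where x^2 <= 33.
For each valid x, check if 33 - x^2 is a perfect square.
Total integer solutions found: 0

0


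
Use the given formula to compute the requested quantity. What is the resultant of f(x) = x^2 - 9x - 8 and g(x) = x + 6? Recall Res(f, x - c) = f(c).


For Res(f, x - c), we evaluate f at x = c.
f(-6) = (-6)^2 - 9*(-6) - 8
= 36 + 54 - 8
= 90 - 8 = 82
Res(f, g) = 82

82


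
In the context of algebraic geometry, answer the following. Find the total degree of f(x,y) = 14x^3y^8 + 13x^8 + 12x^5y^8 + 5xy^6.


Examine each term for its total degree (sum of exponents).
  Term '14x^3y^8' has total degree 3+8 = 11.
  Term '13x^8' has total degree 8+0 = 8.
  Term '12x^5y^8' has total degree 5+8 = 13.
  Term '5xy^6' has total degree 1+6 = 7.
The maximum total degree among all terms is 13.

13


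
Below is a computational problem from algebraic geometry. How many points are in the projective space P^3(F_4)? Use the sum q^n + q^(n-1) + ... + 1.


P^3(F_4) has (q^(n+1) - 1)/(q - 1) points.
= 4^3 + 4^2 + 4^1 + 4^0
= 64 + 16 + 4 + 1
= 85

85


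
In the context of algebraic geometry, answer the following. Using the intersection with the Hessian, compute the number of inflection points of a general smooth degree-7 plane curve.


For a general smooth plane curve C of degree d, the inflection points are
the intersection of C with its Hessian curve, which has degree 3(d-2).
By Bezout, the total intersection number is d * 3(d-2) = 7 * 15 = 105.
For a general curve every flex is ordinary, so each contributes
multiplicity 1 to C·Hess(C), and the number of distinct inflection
points is 3d(d-2).
Inflection points = 3*7*(7-2) = 3*7*5 = 105

105


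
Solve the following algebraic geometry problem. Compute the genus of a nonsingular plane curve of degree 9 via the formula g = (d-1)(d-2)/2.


Using the genus formula for smooth plane curves:
g = (d-1)(d-2)/2
g = (9-1)(9-2)/2
g = 8*7/2
g = 56/2 = 28

28


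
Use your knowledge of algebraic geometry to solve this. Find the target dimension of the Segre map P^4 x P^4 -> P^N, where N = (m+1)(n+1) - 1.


The Segre embedding maps P^m x P^n into P^N via
all products of coordinates from each factor.
N = (m+1)(n+1) - 1
N = (4+1)(4+1) - 1
N = 5*5 - 1
N = 25 - 1 = 24

24


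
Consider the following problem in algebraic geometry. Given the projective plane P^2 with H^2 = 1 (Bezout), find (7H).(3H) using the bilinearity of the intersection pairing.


Using bilinearity of the intersection pairing on the projective plane P^2:
(aH).(bH) = ab * (H.H)
We have H^2 = 1 (Bezout).
D.E = (7H).(3H) = 7*3*1
= 21*1
= 21

21


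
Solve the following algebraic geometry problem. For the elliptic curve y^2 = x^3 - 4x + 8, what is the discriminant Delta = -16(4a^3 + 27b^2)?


Compute each component:
4a^3 = 4*(-4)^3 = 4*(-64) = -256
27b^2 = 27*8^2 = 27*64 = 1728
4a^3 + 27b^2 = -256 + 1728 = 1472
Delta = -16*1472 = -23552

-23552


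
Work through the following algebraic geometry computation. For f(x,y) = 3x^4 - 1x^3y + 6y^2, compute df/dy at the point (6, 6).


df/dy = (-1)*x^3 + 2*6*y^1
At (6,6): (-1)*6^3 + 2*6*6^1
= -216 + 72
= -144

-144


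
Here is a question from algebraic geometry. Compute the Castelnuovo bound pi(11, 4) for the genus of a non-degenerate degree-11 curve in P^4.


Castelnuovo's bound: write d - 1 = m(r-1) + epsilon with 0 <= epsilon < r-1.
d - 1 = 11 - 1 = 10
r - 1 = 4 - 1 = 3
10 = 3*3 + 1, so m = 3, epsilon = 1
pi(d, r) = m(m-1)(r-1)/2 + m*epsilon
= 3*2*3/2 + 3*1
= 18/2 + 3
= 9 + 3 = 12

12


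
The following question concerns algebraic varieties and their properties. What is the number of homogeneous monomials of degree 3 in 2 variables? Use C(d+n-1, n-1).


The number of degree-3 monomials in 2 variables is C(d+n-1, n-1).
= C(3+2-1, 2-1) = C(4, 1)
= 4

4


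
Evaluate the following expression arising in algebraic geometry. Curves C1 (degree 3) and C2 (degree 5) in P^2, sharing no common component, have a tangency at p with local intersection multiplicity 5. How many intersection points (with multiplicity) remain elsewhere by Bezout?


By Bezout's theorem, the total intersection number is d1 * d2.
Total = 3 * 5 = 15
Intersection multiplicity at p = 5
Remaining intersections = 15 - 5 = 10

10


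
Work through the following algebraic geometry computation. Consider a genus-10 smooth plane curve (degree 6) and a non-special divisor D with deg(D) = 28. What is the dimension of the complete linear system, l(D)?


First, compute the genus of a smooth plane curve of degree 6:
g = (d-1)(d-2)/2 = (6-1)(6-2)/2 = 10
For a non-special divisor D (i.e., h^1(D) = 0), Riemann-Roch gives:
l(D) = deg(D) - g + 1
Since deg(D) = 28 >= 2g - 1 = 19, D is non-special.
l(D) = 28 - 10 + 1 = 19

19


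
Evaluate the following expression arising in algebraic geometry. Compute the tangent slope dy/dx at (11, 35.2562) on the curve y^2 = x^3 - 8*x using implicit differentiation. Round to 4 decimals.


Using implicit differentiation of y^2 = x^3 - 8*x:
2y * dy/dx = 3x^2 - 8
dy/dx = (3x^2 - 8)/(2y)
Numerator: 3*11^2 - 8 = 355
Denominator: 2*35.2562 = 70.5124
dy/dx = 355/70.5124 = 5.0346

5.0346


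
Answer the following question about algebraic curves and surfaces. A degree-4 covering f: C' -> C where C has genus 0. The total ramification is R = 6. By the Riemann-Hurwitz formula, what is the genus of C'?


Riemann-Hurwitz formula: 2g' - 2 = d(2g - 2) + R
Given: d = 4, g = 0, R = 6
2g' - 2 = 4*(2*0 - 2) + 6
2g' - 2 = 4*(-2) + 6
2g' - 2 = -8 + 6 = -2
2g' = 0
g' = 0

0


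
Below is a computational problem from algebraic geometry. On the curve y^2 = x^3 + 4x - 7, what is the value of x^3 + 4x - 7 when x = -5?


Compute x^3 + 4x - 7 at x = -5:
x^3 = (-5)^3 = -125
4*x = 4*(-5) = -20
Sum: -125 - 20 - 7 = -152

-152


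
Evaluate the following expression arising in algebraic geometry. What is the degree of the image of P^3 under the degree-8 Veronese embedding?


The Veronese variety v_8(P^3) has degree d^r.
d^r = 8^3 = 512

512


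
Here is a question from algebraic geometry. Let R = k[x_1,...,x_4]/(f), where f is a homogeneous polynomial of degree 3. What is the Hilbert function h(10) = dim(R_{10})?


For R = k[x_1,...,x_n]/(f) with f homogeneous of degree e:
The Hilbert series is (1 - t^e)/(1 - t)^n.
So h(d) = C(d+n-1, n-1) - C(d-e+n-1, n-1) for d >= e.
With n=4, e=3, d=10:
C(10+4-1, 4-1) = C(13, 3) = 286
C(10-3+4-1, 4-1) = C(10, 3) = 120
h(10) = 286 - 120 = 166

166


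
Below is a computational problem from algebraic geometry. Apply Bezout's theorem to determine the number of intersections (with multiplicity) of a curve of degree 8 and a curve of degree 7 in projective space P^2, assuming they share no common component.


Bezout's theorem states the intersection count equals the product of degrees.
Intersection count = 8 * 7 = 56

56


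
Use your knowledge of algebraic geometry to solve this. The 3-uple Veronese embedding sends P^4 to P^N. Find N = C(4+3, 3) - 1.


The Veronese embedding v_d: P^n -> P^N maps each point to all
degree-d monomials in n+1 homogeneous coordinates.
N = C(n+d, d) - 1
N = C(4+3, 3) - 1
N = C(7, 3) - 1
C(7, 3) = 35
N = 35 - 1 = 34

34
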